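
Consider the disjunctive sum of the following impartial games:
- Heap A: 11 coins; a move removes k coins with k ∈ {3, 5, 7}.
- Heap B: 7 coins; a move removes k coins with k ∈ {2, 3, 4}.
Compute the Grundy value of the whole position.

0

Grundy values for heap A (subtraction set {3, 5, 7}):
k:     0  1  2  3  4  5  6  7  8  9 10 11
g(k):  0  0  0  1  1  1  2  2  2  3  0  0
So g(11) = 0.
Build the Grundy sequence for heap B with g(k) = mex{g(k−s) : s ∈ {2, 3, 4}, s ≤ k}:
g(0) = mex{} = 0
g(1) = mex{} = 0
g(2) = mex{0} = 1
g(3) = mex{0} = 1
g(4) = mex{0,1} = 2
g(5) = mex{0,1} = 2
g(6) = mex{1,2} = 0
g(7) = mex{1,2} = 0
So g(7) = 0.
By the Sprague-Grundy theorem, the Grundy value of a sum of independent games is the XOR of the component values.
Combined value = 0 ⊕ 0 = 0.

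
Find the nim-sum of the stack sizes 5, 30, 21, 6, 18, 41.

Write each in binary and XOR column by column:
  000101  (5)
  011110  (30)
  010101  (21)
  000110  (6)
  010010  (18)
  101001  (41)
  ------
  110011  (51)

51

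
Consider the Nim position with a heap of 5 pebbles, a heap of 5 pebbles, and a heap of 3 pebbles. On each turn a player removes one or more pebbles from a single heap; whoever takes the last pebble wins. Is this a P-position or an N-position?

N-position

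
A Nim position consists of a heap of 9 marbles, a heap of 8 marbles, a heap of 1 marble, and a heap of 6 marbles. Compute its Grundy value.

Bitwise XOR of the heap sizes:
  1001  (9)
  1000  (8)
  0001  (1)
  0110  (6)
  ----
  0110  (6)

6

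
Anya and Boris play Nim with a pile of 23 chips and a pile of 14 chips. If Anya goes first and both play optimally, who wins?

Anya wins

Bitwise XOR of the heap sizes:
  10111  (23)
  01110  (14)
  -----
  11001  (25)
The nim-sum is 25 ≠ 0, so this is an N-position: the player to move can win; Anya has a winning move.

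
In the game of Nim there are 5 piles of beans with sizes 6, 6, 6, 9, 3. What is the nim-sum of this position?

12

Nim-sum: 6 ⊕ 6 ⊕ 6 ⊕ 9 ⊕ 3 = 12.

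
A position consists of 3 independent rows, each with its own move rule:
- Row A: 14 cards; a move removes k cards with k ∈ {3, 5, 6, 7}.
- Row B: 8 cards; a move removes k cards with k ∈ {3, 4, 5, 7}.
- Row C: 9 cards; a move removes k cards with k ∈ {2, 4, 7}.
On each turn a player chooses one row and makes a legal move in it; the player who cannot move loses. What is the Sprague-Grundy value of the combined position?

Build the Grundy sequence for row A with g(k) = mex{g(k−s) : s ∈ {3, 5, 6, 7}, s ≤ k}:
k:     0  1  2  3  4  5  6  7  8  9 10 11 12 13 14
g(k):  0  0  0  1  1  1  2  2  2  3  0  0  0  1  1
So g(14) = 1.
Grundy values for row B (subtraction set {3, 4, 5, 7}):
k:     0  1  2  3  4  5  6  7  8
g(k):  0  0  0  1  1  1  2  2  2
So g(8) = 2.
Build the Grundy sequence for row C with g(k) = mex{g(k−s) : s ∈ {2, 4, 7}, s ≤ k}:
g(0) = mex{} = 0
g(1) = mex{} = 0
g(2) = mex{0} = 1
g(3) = mex{0} = 1
g(4) = mex{0,1} = 2
g(5) = mex{0,1} = 2
g(6) = mex{1,2} = 0
g(7) = mex{0,1,2} = 3
g(8) = mex{0,2} = 1
g(9) = mex{1,2,3} = 0
So g(9) = 0.
By the Sprague-Grundy theorem, the Grundy value of a sum of independent games is the XOR of the component values.
Combined value = 1 ⊕ 2 ⊕ 0 = 3.

3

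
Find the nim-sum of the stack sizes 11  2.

9

Nim-sum: 11 XOR 2 = 9.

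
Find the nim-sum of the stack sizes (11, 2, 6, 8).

7

Nim-sum: 11 XOR 2 XOR 6 XOR 8 = 7.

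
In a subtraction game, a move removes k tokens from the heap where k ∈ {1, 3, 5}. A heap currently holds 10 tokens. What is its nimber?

0

Grundy values for subtraction set {1, 3, 5}:
g(0) = mex{} = 0
g(1) = mex{0} = 1
g(2) = mex{1} = 0
g(3) = mex{0} = 1
g(4) = mex{1} = 0
g(5) = mex{0} = 1
g(6) = mex{1} = 0
g(7) = mex{0} = 1
g(8) = mex{1} = 0
g(9) = mex{0} = 1
g(10) = mex{1} = 0
So g(10) = 0.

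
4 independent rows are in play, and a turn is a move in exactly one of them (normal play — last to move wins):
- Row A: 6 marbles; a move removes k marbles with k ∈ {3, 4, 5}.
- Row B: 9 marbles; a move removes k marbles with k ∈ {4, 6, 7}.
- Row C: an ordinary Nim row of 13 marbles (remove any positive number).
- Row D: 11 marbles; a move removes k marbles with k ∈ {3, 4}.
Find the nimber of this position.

12

For row A, compute g(0), g(1), … with moves {3, 4, 5}:
k:     0  1  2  3  4  5  6
g(k):  0  0  0  1  1  1  2
So g(6) = 2.
For row B, compute g(0), g(1), … with moves {4, 6, 7}:
k:     0  1  2  3  4  5  6  7  8  9
g(k):  0  0  0  0  1  1  1  1  2  2
So g(9) = 2.
Row C is a plain Nim row of size 13, so its Grundy value is 13.
For row D, compute g(0), g(1), … with moves {3, 4}:
g(0) = mex{} = 0
g(1) = mex{} = 0
g(2) = mex{} = 0
g(3) = mex{0} = 1
g(4) = mex{0} = 1
g(5) = mex{0} = 1
g(6) = mex{0,1} = 2
g(7) = mex{1} = 0
g(8) = mex{1} = 0
g(9) = mex{1,2} = 0
g(10) = mex{0,2} = 1
g(11) = mex{0} = 1
So g(11) = 1.
The value of a disjunctive sum is the nim-sum of the parts.
Combined value = 2 XOR 2 XOR 13 XOR 1 = 12.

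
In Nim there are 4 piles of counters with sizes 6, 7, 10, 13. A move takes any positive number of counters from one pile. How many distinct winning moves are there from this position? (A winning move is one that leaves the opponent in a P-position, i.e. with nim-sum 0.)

3

Nim-sum: 6 ⊕ 7 ⊕ 10 ⊕ 13 = 6.
The overall nim-sum is X = 6. A pile of size p has a winning move iff p XOR X < p (reduce it to p XOR X).
  6: 6 XOR 6 = 0 < 6 — winning move (to 0).
  7: 7 XOR 6 = 1 < 7 — winning move (to 1).
  10: 10 XOR 6 = 12 ≥ 10 — no move.
  13: 13 XOR 6 = 11 < 13 — winning move (to 11).
That gives 3 winning moves.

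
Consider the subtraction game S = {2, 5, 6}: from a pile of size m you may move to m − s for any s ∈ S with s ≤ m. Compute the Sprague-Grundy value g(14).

Grundy values for subtraction set {2, 5, 6}:
k:     0  1  2  3  4  5  6  7  8  9 10 11 12 13 14
g(k):  0  0  1  1  0  2  1  3  0  2  1  0  0  1  1
So g(14) = 1.

1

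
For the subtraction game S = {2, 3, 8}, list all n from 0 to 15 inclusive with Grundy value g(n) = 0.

Grundy values for subtraction set {2, 3, 8}:
k:     0  1  2  3  4  5  6  7  8  9 10 11 12 13 14 15
g(k):  0  0  1  1  2  0  0  1  1  2  0  0  1  1  2  0
The P-positions (g = 0) in 0..15 are 0, 1, 5, 6, 10, 11, 15.

0, 1, 5, 6, 10, 11, 15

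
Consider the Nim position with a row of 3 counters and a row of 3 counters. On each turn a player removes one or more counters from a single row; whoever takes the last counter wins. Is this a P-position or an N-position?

P-position

Compute the nim-sum pairwise:
3 ^ 3 = 0
The nim-sum is 0, so this is a P-position: the player to move is in a losing position under optimal play.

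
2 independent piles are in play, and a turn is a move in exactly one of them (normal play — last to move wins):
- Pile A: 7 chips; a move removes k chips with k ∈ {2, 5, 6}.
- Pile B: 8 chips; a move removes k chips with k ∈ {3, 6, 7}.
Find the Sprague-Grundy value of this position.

Build the Grundy sequence for pile A with g(k) = mex{g(k−s) : s ∈ {2, 5, 6}, s ≤ k}:
k:     0  1  2  3  4  5  6  7
g(k):  0  0  1  1  0  2  1  3
So g(7) = 3.
Grundy values for pile B (subtraction set {3, 6, 7}):
k:     0  1  2  3  4  5  6  7  8
g(k):  0  0  0  1  1  1  2  2  2
So g(8) = 2.
The value of a disjunctive sum is the nim-sum of the parts.
Combined value = 3 ⊕ 2 = 1.

1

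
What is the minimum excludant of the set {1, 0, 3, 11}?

2

The values 0, 1 are all present; 2 is the first non-negative integer missing from the set.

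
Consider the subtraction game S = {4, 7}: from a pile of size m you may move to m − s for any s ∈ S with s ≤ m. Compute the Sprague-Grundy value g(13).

0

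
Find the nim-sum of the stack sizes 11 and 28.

23

Compute the nim-sum pairwise:
11 XOR 28 = 23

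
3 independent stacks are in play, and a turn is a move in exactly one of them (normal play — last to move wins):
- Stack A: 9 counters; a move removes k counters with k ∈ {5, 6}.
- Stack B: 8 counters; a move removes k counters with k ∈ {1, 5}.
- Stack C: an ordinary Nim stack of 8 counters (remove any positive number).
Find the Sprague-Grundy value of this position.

9

Build the Grundy sequence for stack A with g(k) = mex{g(k−s) : s ∈ {5, 6}, s ≤ k}:
k:     0  1  2  3  4  5  6  7  8  9
g(k):  0  0  0  0  0  1  1  1  1  1
So g(9) = 1.
Grundy values for stack B (subtraction set {1, 5}):
k:     0  1  2  3  4  5  6  7  8
g(k):  0  1  0  1  0  1  0  1  0
So g(8) = 0.
Stack C is a plain Nim stack of size 8, so its Grundy value is 8.
The value of a disjunctive sum is the nim-sum of the parts.
Combined value = 1 XOR 0 XOR 8 = 9.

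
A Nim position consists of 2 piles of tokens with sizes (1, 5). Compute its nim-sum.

Compute the nim-sum pairwise:
1 ⊕ 5 = 4

4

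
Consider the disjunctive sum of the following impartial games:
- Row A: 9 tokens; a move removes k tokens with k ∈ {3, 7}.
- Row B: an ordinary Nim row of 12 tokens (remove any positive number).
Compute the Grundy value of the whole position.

Build the Grundy sequence for row A with g(k) = mex{g(k−s) : s ∈ {3, 7}, s ≤ k}:
k:     0  1  2  3  4  5  6  7  8  9
g(k):  0  0  0  1  1  1  0  2  2  1
So g(9) = 1.
Row B is a plain Nim row of size 12, so its Grundy value is 12.
The value of a disjunctive sum is the nim-sum of the parts.
Combined value = 1 XOR 12 = 13.

13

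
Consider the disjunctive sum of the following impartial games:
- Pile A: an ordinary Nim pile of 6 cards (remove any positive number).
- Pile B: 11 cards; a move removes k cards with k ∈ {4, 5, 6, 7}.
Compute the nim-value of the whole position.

Pile A is a plain Nim pile of size 6, so its Grundy value is 6.
Build the Grundy sequence for pile B with g(k) = mex{g(k−s) : s ∈ {4, 5, 6, 7}, s ≤ k}:
k:     0  1  2  3  4  5  6  7  8  9 10 11
g(k):  0  0  0  0  1  1  1  1  2  2  2  0
So g(11) = 0.
The value of a disjunctive sum is the nim-sum of the parts.
Combined value = 6 XOR 0 = 6.

6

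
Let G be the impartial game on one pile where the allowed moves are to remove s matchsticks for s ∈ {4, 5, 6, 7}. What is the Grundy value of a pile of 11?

0

Build the Grundy sequence with g(k) = mex{g(k−s) : s ∈ {4, 5, 6, 7}, s ≤ k}:
g(0) = mex{} = 0
g(1) = mex{} = 0
g(2) = mex{} = 0
g(3) = mex{} = 0
g(4) = mex{0} = 1
g(5) = mex{0} = 1
g(6) = mex{0} = 1
g(7) = mex{0} = 1
g(8) = mex{0,1} = 2
g(9) = mex{0,1} = 2
g(10) = mex{0,1} = 2
g(11) = mex{1} = 0
So g(11) = 0.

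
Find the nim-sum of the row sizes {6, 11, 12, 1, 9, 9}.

Compute the nim-sum pairwise:
6 ⊕ 11 = 13
13 ⊕ 12 = 1
1 ⊕ 1 = 0
0 ⊕ 9 = 9
9 ⊕ 9 = 0

0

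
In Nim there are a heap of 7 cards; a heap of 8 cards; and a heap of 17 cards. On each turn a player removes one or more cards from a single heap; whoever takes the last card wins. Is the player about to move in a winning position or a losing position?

Winning position

Compute the nim-sum pairwise:
7 XOR 8 = 15
15 XOR 17 = 30
The nim-sum is 30 ≠ 0, so this is an N-position: the player to move can win.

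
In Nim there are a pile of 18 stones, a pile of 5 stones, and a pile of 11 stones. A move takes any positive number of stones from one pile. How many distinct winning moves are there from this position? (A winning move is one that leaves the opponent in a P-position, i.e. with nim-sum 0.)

1

Compute the nim-sum pairwise:
18 ⊕ 5 = 23
23 ⊕ 11 = 28
The overall nim-sum is X = 28. A pile of size p has a winning move iff p XOR X < p (reduce it to p XOR X).
  18: 18 XOR 28 = 14 < 18 — winning move (to 14).
  5: 5 XOR 28 = 25 ≥ 5 — no move.
  11: 11 XOR 28 = 23 ≥ 11 — no move.
That gives 1 winning move.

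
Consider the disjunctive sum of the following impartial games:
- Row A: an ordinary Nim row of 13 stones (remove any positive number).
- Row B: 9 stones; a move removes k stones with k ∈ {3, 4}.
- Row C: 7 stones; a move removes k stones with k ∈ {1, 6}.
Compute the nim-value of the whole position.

13

Row A is a plain Nim row of size 13, so its Grundy value is 13.
Grundy values for row B (subtraction set {3, 4}):
k:     0  1  2  3  4  5  6  7  8  9
g(k):  0  0  0  1  1  1  2  0  0  0
So g(9) = 0.
Build the Grundy sequence for row C with g(k) = mex{g(k−s) : s ∈ {1, 6}, s ≤ k}:
g(0) = mex{} = 0
g(1) = mex{0} = 1
g(2) = mex{1} = 0
g(3) = mex{0} = 1
g(4) = mex{1} = 0
g(5) = mex{0} = 1
g(6) = mex{0,1} = 2
g(7) = mex{1,2} = 0
So g(7) = 0.
The value of a disjunctive sum is the nim-sum of the parts.
Combined value = 13 XOR 0 XOR 0 = 13.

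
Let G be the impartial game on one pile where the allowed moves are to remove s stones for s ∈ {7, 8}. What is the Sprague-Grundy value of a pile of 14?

2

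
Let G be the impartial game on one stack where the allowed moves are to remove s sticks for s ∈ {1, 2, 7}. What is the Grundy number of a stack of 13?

Build the Grundy sequence with g(k) = mex{g(k−s) : s ∈ {1, 2, 7}, s ≤ k}:
g(0) = mex{} = 0
g(1) = mex{0} = 1
g(2) = mex{0,1} = 2
g(3) = mex{1,2} = 0
g(4) = mex{0,2} = 1
g(5) = mex{0,1} = 2
g(6) = mex{1,2} = 0
g(7) = mex{0,2} = 1
g(8) = mex{0,1} = 2
g(9) = mex{1,2} = 0
g(10) = mex{0,2} = 1
g(11) = mex{0,1} = 2
g(12) = mex{1,2} = 0
g(13) = mex{0,2} = 1
So g(13) = 1.

1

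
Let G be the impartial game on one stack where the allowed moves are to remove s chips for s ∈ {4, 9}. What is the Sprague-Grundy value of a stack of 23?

2

Compute g(0), g(1), … for moves {4, 9}:
k:     0  1  2  3  4  5  6  7  8  9 10 11 12 13 14 15 16 17 18 19 20 21 22 23
g(k):  0  0  0  0  1  1  1  1  0  2  2  2  1  0  0  0  0  1  1  1  1  0  2  2
So g(23) = 2.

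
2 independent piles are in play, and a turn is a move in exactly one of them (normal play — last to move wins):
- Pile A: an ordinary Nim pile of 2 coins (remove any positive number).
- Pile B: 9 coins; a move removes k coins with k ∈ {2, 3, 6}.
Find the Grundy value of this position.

2

Pile A is a plain Nim pile of size 2, so its Grundy value is 2.
For pile B, compute g(0), g(1), … with moves {2, 3, 6}:
g(0) = mex{} = 0
g(1) = mex{} = 0
g(2) = mex{0} = 1
g(3) = mex{0} = 1
g(4) = mex{0,1} = 2
g(5) = mex{1} = 0
g(6) = mex{0,1,2} = 3
g(7) = mex{0,2} = 1
g(8) = mex{0,1,3} = 2
g(9) = mex{1,3} = 0
So g(9) = 0.
The value of a disjunctive sum is the nim-sum of the parts.
Combined value = 2 ⊕ 0 = 2.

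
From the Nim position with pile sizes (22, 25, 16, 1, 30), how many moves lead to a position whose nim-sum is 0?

0

Compute the nim-sum pairwise:
22 ⊕ 25 = 15
15 ⊕ 16 = 31
31 ⊕ 1 = 30
30 ⊕ 30 = 0
The nim-sum is already 0, so every move leaves a nonzero nim-sum — there are no winning moves.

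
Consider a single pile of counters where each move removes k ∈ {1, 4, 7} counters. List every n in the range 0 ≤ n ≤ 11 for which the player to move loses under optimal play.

Compute g(0), g(1), … for moves {1, 4, 7}:
g(0) = mex{} = 0
g(1) = mex{0} = 1
g(2) = mex{1} = 0
g(3) = mex{0} = 1
g(4) = mex{0,1} = 2
g(5) = mex{1,2} = 0
g(6) = mex{0} = 1
g(7) = mex{0,1} = 2
g(8) = mex{1,2} = 0
g(9) = mex{0} = 1
g(10) = mex{1} = 0
g(11) = mex{0,2} = 1
The P-positions (g = 0) in 0..11 are 0, 2, 5, 8, 10.

0, 2, 5, 8, 10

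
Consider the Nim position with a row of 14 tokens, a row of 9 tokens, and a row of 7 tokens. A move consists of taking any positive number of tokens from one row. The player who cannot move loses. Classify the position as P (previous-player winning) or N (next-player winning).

P-position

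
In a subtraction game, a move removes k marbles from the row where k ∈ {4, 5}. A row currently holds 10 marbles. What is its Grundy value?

0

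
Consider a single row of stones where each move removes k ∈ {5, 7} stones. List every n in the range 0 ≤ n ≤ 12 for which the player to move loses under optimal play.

0, 1, 2, 3, 4, 12

Compute g(0), g(1), … for moves {5, 7}:
g(0) = mex{} = 0
g(1) = mex{} = 0
g(2) = mex{} = 0
g(3) = mex{} = 0
g(4) = mex{} = 0
g(5) = mex{0} = 1
g(6) = mex{0} = 1
g(7) = mex{0} = 1
g(8) = mex{0} = 1
g(9) = mex{0} = 1
g(10) = mex{0,1} = 2
g(11) = mex{0,1} = 2
g(12) = mex{1} = 0
The P-positions (g = 0) in 0..12 are 0, 1, 2, 3, 4, 12.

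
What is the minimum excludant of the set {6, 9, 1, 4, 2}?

0 is not in the set, so the mex is 0.

0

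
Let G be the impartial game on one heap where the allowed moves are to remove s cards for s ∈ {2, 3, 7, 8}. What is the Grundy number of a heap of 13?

1

Build the Grundy sequence with g(k) = mex{g(k−s) : s ∈ {2, 3, 7, 8}, s ≤ k}:
k:     0  1  2  3  4  5  6  7  8  9 10 11 12 13
g(k):  0  0  1  1  2  0  0  1  1  2  0  0  1  1
So g(13) = 1.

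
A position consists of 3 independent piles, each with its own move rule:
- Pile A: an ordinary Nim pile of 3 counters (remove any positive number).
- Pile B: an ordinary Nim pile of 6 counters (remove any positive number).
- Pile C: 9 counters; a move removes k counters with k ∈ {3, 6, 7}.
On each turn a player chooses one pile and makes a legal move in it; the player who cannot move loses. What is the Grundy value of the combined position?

6

Pile A is a plain Nim pile of size 3, so its Grundy value is 3.
Pile B is a plain Nim pile of size 6, so its Grundy value is 6.
Build the Grundy sequence for pile C with g(k) = mex{g(k−s) : s ∈ {3, 6, 7}, s ≤ k}:
k:     0  1  2  3  4  5  6  7  8  9
g(k):  0  0  0  1  1  1  2  2  2  3
So g(9) = 3.
The value of a disjunctive sum is the nim-sum of the parts.
Combined value = 3 XOR 6 XOR 3 = 6.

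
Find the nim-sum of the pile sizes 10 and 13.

7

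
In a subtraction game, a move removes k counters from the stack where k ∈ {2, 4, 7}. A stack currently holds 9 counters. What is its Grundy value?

0

Grundy values for subtraction set {2, 4, 7}:
g(0) = mex{} = 0
g(1) = mex{} = 0
g(2) = mex{0} = 1
g(3) = mex{0} = 1
g(4) = mex{0,1} = 2
g(5) = mex{0,1} = 2
g(6) = mex{1,2} = 0
g(7) = mex{0,1,2} = 3
g(8) = mex{0,2} = 1
g(9) = mex{1,2,3} = 0
So g(9) = 0.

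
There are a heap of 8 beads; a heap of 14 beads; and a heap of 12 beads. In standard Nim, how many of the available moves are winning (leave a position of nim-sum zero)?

3

Nim-sum: 8 XOR 14 XOR 12 = 10.
The overall nim-sum is X = 10. A heap of size p has a winning move iff p XOR X < p (reduce it to p XOR X).
  8: 8 XOR 10 = 2 < 8 — winning move (to 2).
  14: 14 XOR 10 = 4 < 14 — winning move (to 4).
  12: 12 XOR 10 = 6 < 12 — winning move (to 6).
That gives 3 winning moves.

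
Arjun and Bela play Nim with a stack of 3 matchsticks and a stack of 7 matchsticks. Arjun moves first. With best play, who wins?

Arjun wins

Compute the nim-sum pairwise:
3 ^ 7 = 4
The nim-sum is 4 ≠ 0, so this is an N-position: the player to move can win; Arjun has a winning move.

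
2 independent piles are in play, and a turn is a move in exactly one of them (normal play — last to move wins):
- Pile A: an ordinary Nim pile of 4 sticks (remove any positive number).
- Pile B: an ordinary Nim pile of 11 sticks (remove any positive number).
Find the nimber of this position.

15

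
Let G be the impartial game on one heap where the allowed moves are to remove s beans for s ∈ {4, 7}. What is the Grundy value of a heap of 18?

Build the Grundy sequence with g(k) = mex{g(k−s) : s ∈ {4, 7}, s ≤ k}:
k:     0  1  2  3  4  5  6  7  8  9 10 11 12 13 14 15 16 17 18
g(k):  0  0  0  0  1  1  1  1  2  2  2  0  0  0  0  1  1  1  1
So g(18) = 1.

1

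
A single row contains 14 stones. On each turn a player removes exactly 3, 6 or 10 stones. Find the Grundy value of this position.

0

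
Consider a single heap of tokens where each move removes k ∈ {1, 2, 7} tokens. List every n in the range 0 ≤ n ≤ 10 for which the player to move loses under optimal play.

0, 3, 6, 9

Build the Grundy sequence with g(k) = mex{g(k−s) : s ∈ {1, 2, 7}, s ≤ k}:
k:     0  1  2  3  4  5  6  7  8  9 10
g(k):  0  1  2  0  1  2  0  1  2  0  1
The P-positions (g = 0) in 0..10 are 0, 3, 6, 9.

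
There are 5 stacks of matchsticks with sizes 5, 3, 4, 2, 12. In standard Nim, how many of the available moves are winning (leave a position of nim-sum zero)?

Compute the nim-sum pairwise:
5 ⊕ 3 = 6
6 ⊕ 4 = 2
2 ⊕ 2 = 0
0 ⊕ 12 = 12
The overall nim-sum is X = 12. A stack of size p has a winning move iff p XOR X < p (reduce it to p XOR X).
  5: 5 XOR 12 = 9 ≥ 5 — no move.
  3: 3 XOR 12 = 15 ≥ 3 — no move.
  4: 4 XOR 12 = 8 ≥ 4 — no move.
  2: 2 XOR 12 = 14 ≥ 2 — no move.
  12: 12 XOR 12 = 0 < 12 — winning move (to 0).
That gives 1 winning move.

1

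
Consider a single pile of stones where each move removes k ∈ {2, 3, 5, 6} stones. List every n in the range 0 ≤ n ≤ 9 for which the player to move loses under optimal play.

Build the Grundy sequence with g(k) = mex{g(k−s) : s ∈ {2, 3, 5, 6}, s ≤ k}:
g(0) = mex{} = 0
g(1) = mex{} = 0
g(2) = mex{0} = 1
g(3) = mex{0} = 1
g(4) = mex{0,1} = 2
g(5) = mex{0,1} = 2
g(6) = mex{0,1,2} = 3
g(7) = mex{0,1,2} = 3
g(8) = mex{1,2,3} = 0
g(9) = mex{1,2,3} = 0
The P-positions (g = 0) in 0..9 are 0, 1, 8, 9.

0, 1, 8, 9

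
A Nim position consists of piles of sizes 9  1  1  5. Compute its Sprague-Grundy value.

Nim-sum: 9 ⊕ 1 ⊕ 1 ⊕ 5 = 12.

12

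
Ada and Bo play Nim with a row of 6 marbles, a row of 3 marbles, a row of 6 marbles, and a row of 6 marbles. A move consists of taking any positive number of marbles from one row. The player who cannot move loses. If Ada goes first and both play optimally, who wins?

Ada wins

Compute the nim-sum pairwise:
6 XOR 3 = 5
5 XOR 6 = 3
3 XOR 6 = 5
The nim-sum is 5 ≠ 0, so this is an N-position: the player to move can win; Ada has a winning move.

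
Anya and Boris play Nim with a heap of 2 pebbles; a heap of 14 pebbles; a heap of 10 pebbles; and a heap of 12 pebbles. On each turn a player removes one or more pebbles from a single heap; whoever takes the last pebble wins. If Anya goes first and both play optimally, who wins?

Nim-sum: 2 XOR 14 XOR 10 XOR 12 = 10.
The nim-sum is 10 ≠ 0, so this is an N-position: the player to move can win; Anya has a winning move.

Anya wins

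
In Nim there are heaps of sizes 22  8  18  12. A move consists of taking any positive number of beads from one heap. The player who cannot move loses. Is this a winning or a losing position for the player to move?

Losing position

Nim-sum: 22 ⊕ 8 ⊕ 18 ⊕ 12 = 0.
The nim-sum is 0, so this is a P-position: the player to move is in a losing position under optimal play.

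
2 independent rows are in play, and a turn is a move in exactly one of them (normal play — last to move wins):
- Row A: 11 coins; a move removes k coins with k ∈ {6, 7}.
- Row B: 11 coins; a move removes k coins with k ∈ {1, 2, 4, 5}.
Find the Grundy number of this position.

Grundy values for row A (subtraction set {6, 7}):
k:     0  1  2  3  4  5  6  7  8  9 10 11
g(k):  0  0  0  0  0  0  1  1  1  1  1  1
So g(11) = 1.
Build the Grundy sequence for row B with g(k) = mex{g(k−s) : s ∈ {1, 2, 4, 5}, s ≤ k}:
g(0) = mex{} = 0
g(1) = mex{0} = 1
g(2) = mex{0,1} = 2
g(3) = mex{1,2} = 0
g(4) = mex{0,2} = 1
g(5) = mex{0,1} = 2
g(6) = mex{1,2} = 0
g(7) = mex{0,2} = 1
g(8) = mex{0,1} = 2
g(9) = mex{1,2} = 0
g(10) = mex{0,2} = 1
g(11) = mex{0,1} = 2
So g(11) = 2.
By the Sprague-Grundy theorem, the Grundy value of a sum of independent games is the XOR of the component values.
Combined value = 1 XOR 2 = 3.

3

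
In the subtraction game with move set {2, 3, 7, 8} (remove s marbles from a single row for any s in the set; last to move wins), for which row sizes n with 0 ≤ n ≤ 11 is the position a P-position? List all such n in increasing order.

Grundy values for subtraction set {2, 3, 7, 8}:
k:     0  1  2  3  4  5  6  7  8  9 10 11
g(k):  0  0  1  1  2  0  0  1  1  2  0  0
The P-positions (g = 0) in 0..11 are 0, 1, 5, 6, 10, 11.

0, 1, 5, 6, 10, 11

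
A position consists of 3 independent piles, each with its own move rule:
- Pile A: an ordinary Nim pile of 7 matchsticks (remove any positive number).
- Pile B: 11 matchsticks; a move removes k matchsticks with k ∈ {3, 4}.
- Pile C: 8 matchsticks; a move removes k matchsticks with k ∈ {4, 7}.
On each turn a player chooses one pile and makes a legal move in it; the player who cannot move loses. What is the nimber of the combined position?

Pile A is a plain Nim pile of size 7, so its Grundy value is 7.
For pile B, compute g(0), g(1), … with moves {3, 4}:
k:     0  1  2  3  4  5  6  7  8  9 10 11
g(k):  0  0  0  1  1  1  2  0  0  0  1  1
So g(11) = 1.
For pile C, compute g(0), g(1), … with moves {4, 7}:
k:     0  1  2  3  4  5  6  7  8
g(k):  0  0  0  0  1  1  1  1  2
So g(8) = 2.
By the Sprague-Grundy theorem, the Grundy value of a sum of independent games is the XOR of the component values.
Combined value = 7 XOR 1 XOR 2 = 4.

4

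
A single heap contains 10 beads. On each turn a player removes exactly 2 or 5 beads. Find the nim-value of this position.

Build the Grundy sequence with g(k) = mex{g(k−s) : s ∈ {2, 5}, s ≤ k}:
g(0) = mex{} = 0
g(1) = mex{} = 0
g(2) = mex{0} = 1
g(3) = mex{0} = 1
g(4) = mex{1} = 0
g(5) = mex{0,1} = 2
g(6) = mex{0} = 1
g(7) = mex{1,2} = 0
g(8) = mex{1} = 0
g(9) = mex{0} = 1
g(10) = mex{0,2} = 1
So g(10) = 1.

1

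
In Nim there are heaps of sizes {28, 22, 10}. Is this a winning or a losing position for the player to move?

Losing position

Compute the nim-sum pairwise:
28 ⊕ 22 = 10
10 ⊕ 10 = 0
The nim-sum is 0, so this is a P-position: the player to move is in a losing position under optimal play.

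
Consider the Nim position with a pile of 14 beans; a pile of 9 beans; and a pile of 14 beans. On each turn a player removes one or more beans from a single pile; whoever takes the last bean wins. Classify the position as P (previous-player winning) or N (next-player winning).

N-position

Bitwise XOR of the heap sizes:
  1110  (14)
  1001  (9)
  1110  (14)
  ----
  1001  (9)
The nim-sum is 9 ≠ 0, so this is an N-position: the player to move can win.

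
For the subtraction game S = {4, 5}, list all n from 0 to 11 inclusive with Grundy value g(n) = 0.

0, 1, 2, 3, 9, 10, 11

Grundy values for subtraction set {4, 5}:
g(0) = mex{} = 0
g(1) = mex{} = 0
g(2) = mex{} = 0
g(3) = mex{} = 0
g(4) = mex{0} = 1
g(5) = mex{0} = 1
g(6) = mex{0} = 1
g(7) = mex{0} = 1
g(8) = mex{0,1} = 2
g(9) = mex{1} = 0
g(10) = mex{1} = 0
g(11) = mex{1} = 0
The P-positions (g = 0) in 0..11 are 0, 1, 2, 3, 9, 10, 11.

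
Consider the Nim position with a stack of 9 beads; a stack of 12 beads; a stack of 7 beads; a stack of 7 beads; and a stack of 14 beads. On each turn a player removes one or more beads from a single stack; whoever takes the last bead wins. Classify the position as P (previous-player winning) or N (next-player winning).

N-position

Compute the nim-sum pairwise:
9 ^ 12 = 5
5 ^ 7 = 2
2 ^ 7 = 5
5 ^ 14 = 11
The nim-sum is 11 ≠ 0, so this is an N-position: the player to move can win.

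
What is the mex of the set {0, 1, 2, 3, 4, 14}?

5

The values 0, 1, 2, 3, 4 are all present; 5 is the first non-negative integer missing from the set.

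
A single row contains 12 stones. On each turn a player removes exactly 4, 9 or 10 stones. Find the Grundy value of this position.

Build the Grundy sequence with g(k) = mex{g(k−s) : s ∈ {4, 9, 10}, s ≤ k}:
k:     0  1  2  3  4  5  6  7  8  9 10 11 12
g(k):  0  0  0  0  1  1  1  1  0  2  2  2  1
So g(12) = 1.

1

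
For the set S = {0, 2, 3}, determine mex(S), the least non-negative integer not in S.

1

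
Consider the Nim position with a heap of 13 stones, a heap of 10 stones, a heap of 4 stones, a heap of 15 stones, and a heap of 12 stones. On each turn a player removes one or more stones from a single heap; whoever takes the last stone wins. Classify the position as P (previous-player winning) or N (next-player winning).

Nim-sum: 13 ⊕ 10 ⊕ 4 ⊕ 15 ⊕ 12 = 0.
The nim-sum is 0, so this is a P-position: the player to move is in a losing position under optimal play.

P-position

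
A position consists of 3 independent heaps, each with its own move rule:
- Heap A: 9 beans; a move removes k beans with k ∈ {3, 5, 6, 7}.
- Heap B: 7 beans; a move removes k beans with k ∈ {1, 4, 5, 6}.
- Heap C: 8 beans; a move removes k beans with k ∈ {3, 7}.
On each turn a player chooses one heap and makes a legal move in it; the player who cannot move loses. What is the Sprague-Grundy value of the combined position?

2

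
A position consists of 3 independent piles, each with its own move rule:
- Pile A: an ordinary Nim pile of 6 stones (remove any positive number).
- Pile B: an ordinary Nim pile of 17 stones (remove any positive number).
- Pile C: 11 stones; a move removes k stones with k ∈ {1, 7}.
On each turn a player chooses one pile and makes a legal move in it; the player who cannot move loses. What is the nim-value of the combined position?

22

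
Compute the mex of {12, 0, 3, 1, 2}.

4

The values 0, 1, 2, 3 are all present; 4 is the first non-negative integer missing from the set.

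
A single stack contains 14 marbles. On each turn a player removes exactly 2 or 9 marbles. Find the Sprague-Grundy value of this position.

1

Grundy values for subtraction set {2, 9}:
g(0) = mex{} = 0
g(1) = mex{} = 0
g(2) = mex{0} = 1
g(3) = mex{0} = 1
g(4) = mex{1} = 0
g(5) = mex{1} = 0
g(6) = mex{0} = 1
g(7) = mex{0} = 1
g(8) = mex{1} = 0
g(9) = mex{0,1} = 2
g(10) = mex{0} = 1
g(11) = mex{1,2} = 0
g(12) = mex{1} = 0
g(13) = mex{0} = 1
g(14) = mex{0} = 1
So g(14) = 1.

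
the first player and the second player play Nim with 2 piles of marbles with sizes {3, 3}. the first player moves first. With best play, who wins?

the second player wins

Nim-sum: 3 XOR 3 = 0.
The nim-sum is 0, so this is a P-position: the player to move is in a losing position under optimal play; the first player is about to move from it and so loses — the second player wins.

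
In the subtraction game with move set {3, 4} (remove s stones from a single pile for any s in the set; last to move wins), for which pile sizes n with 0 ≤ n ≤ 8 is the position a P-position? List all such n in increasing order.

0, 1, 2, 7, 8

Build the Grundy sequence with g(k) = mex{g(k−s) : s ∈ {3, 4}, s ≤ k}:
k:     0  1  2  3  4  5  6  7  8
g(k):  0  0  0  1  1  1  2  0  0
The P-positions (g = 0) in 0..8 are 0, 1, 2, 7, 8.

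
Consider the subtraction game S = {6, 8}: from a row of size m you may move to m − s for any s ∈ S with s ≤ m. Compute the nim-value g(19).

0

Grundy values for subtraction set {6, 8}:
k:     0  1  2  3  4  5  6  7  8  9 10 11 12 13 14 15 16 17 18 19
g(k):  0  0  0  0  0  0  1  1  1  1  1  1  2  2  0  0  0  0  0  0
So g(19) = 0.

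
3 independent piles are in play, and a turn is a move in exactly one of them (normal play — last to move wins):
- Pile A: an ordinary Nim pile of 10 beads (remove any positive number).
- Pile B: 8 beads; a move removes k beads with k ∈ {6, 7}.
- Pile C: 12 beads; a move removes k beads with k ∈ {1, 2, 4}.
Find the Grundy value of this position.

Pile A is a plain Nim pile of size 10, so its Grundy value is 10.
Grundy values for pile B (subtraction set {6, 7}):
k:     0  1  2  3  4  5  6  7  8
g(k):  0  0  0  0  0  0  1  1  1
So g(8) = 1.
Build the Grundy sequence for pile C with g(k) = mex{g(k−s) : s ∈ {1, 2, 4}, s ≤ k}:
g(0) = mex{} = 0
g(1) = mex{0} = 1
g(2) = mex{0,1} = 2
g(3) = mex{1,2} = 0
g(4) = mex{0,2} = 1
g(5) = mex{0,1} = 2
g(6) = mex{1,2} = 0
g(7) = mex{0,2} = 1
g(8) = mex{0,1} = 2
g(9) = mex{1,2} = 0
g(10) = mex{0,2} = 1
g(11) = mex{0,1} = 2
g(12) = mex{1,2} = 0
So g(12) = 0.
The value of a disjunctive sum is the nim-sum of the parts.
Combined value = 10 XOR 1 XOR 0 = 11.

11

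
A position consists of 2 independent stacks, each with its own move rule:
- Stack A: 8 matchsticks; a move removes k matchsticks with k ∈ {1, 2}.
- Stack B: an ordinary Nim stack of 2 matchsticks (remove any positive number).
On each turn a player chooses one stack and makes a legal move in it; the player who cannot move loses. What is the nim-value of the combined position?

0

Build the Grundy sequence for stack A with g(k) = mex{g(k−s) : s ∈ {1, 2}, s ≤ k}:
g(0) = mex{} = 0
g(1) = mex{0} = 1
g(2) = mex{0,1} = 2
g(3) = mex{1,2} = 0
g(4) = mex{0,2} = 1
g(5) = mex{0,1} = 2
g(6) = mex{1,2} = 0
g(7) = mex{0,2} = 1
g(8) = mex{0,1} = 2
So g(8) = 2.
Stack B is a plain Nim stack of size 2, so its Grundy value is 2.
The value of a disjunctive sum is the nim-sum of the parts.
Combined value = 2 XOR 2 = 0.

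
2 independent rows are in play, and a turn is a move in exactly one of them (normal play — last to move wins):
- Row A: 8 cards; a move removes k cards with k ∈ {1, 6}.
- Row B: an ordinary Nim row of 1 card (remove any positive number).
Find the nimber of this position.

Grundy values for row A (subtraction set {1, 6}):
k:     0  1  2  3  4  5  6  7  8
g(k):  0  1  0  1  0  1  2  0  1
So g(8) = 1.
Row B is a plain Nim row of size 1, so its Grundy value is 1.
By the Sprague-Grundy theorem, the Grundy value of a sum of independent games is the XOR of the component values.
Combined value = 1 XOR 1 = 0.

0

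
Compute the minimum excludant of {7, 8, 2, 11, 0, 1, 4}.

3

The values 0, 1, 2 are all present; 3 is the first non-negative integer missing from the set.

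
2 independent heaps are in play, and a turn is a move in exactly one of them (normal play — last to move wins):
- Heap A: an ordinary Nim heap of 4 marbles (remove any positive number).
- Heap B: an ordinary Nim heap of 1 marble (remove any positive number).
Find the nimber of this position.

Heap A is a plain Nim heap of size 4, so its Grundy value is 4.
Heap B is a plain Nim heap of size 1, so its Grundy value is 1.
By the Sprague-Grundy theorem, the Grundy value of a sum of independent games is the XOR of the component values.
Combined value = 4 XOR 1 = 5.

5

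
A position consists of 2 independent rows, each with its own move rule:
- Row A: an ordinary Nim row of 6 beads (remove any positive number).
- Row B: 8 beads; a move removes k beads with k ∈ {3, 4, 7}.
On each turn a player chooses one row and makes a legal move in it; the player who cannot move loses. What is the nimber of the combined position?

Row A is a plain Nim row of size 6, so its Grundy value is 6.
Grundy values for row B (subtraction set {3, 4, 7}):
g(0) = mex{} = 0
g(1) = mex{} = 0
g(2) = mex{} = 0
g(3) = mex{0} = 1
g(4) = mex{0} = 1
g(5) = mex{0} = 1
g(6) = mex{0,1} = 2
g(7) = mex{0,1} = 2
g(8) = mex{0,1} = 2
So g(8) = 2.
By the Sprague-Grundy theorem, the Grundy value of a sum of independent games is the XOR of the component values.
Combined value = 6 XOR 2 = 4.

4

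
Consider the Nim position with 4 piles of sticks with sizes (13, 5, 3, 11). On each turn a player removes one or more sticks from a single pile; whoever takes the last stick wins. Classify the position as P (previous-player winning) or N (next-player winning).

P-position

Nim-sum: 13 ^ 5 ^ 3 ^ 11 = 0.
The nim-sum is 0, so this is a P-position: the player to move is in a losing position under optimal play.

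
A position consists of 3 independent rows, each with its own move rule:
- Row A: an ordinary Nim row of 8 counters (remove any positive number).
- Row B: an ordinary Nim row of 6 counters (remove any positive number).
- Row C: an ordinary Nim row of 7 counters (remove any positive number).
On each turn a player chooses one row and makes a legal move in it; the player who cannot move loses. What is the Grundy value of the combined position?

9

Row A is a plain Nim row of size 8, so its Grundy value is 8.
Row B is a plain Nim row of size 6, so its Grundy value is 6.
Row C is a plain Nim row of size 7, so its Grundy value is 7.
The value of a disjunctive sum is the nim-sum of the parts.
Combined value = 8 ⊕ 6 ⊕ 7 = 9.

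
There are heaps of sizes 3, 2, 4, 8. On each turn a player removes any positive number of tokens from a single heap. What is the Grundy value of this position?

Compute the nim-sum pairwise:
3 ^ 2 = 1
1 ^ 4 = 5
5 ^ 8 = 13

13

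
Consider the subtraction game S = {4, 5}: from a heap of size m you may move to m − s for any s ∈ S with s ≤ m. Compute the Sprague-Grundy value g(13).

Compute g(0), g(1), … for moves {4, 5}:
g(0) = mex{} = 0
g(1) = mex{} = 0
g(2) = mex{} = 0
g(3) = mex{} = 0
g(4) = mex{0} = 1
g(5) = mex{0} = 1
g(6) = mex{0} = 1
g(7) = mex{0} = 1
g(8) = mex{0,1} = 2
g(9) = mex{1} = 0
g(10) = mex{1} = 0
g(11) = mex{1} = 0
g(12) = mex{1,2} = 0
g(13) = mex{0,2} = 1
So g(13) = 1.

1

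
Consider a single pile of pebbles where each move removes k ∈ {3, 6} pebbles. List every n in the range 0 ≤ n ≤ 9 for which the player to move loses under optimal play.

0, 1, 2, 9

Build the Grundy sequence with g(k) = mex{g(k−s) : s ∈ {3, 6}, s ≤ k}:
g(0) = mex{} = 0
g(1) = mex{} = 0
g(2) = mex{} = 0
g(3) = mex{0} = 1
g(4) = mex{0} = 1
g(5) = mex{0} = 1
g(6) = mex{0,1} = 2
g(7) = mex{0,1} = 2
g(8) = mex{0,1} = 2
g(9) = mex{1,2} = 0
The P-positions (g = 0) in 0..9 are 0, 1, 2, 9.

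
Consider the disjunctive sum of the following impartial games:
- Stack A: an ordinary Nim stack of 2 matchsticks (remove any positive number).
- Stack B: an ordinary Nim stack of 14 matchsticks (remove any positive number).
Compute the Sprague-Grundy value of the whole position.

12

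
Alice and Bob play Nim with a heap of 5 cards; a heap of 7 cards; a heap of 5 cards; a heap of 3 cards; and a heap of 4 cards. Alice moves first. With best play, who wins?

Bob wins

Nim-sum: 5 XOR 7 XOR 5 XOR 3 XOR 4 = 0.
The nim-sum is 0, so this is a P-position: the player to move is in a losing position under optimal play; Alice is about to move from it and so loses — Bob wins.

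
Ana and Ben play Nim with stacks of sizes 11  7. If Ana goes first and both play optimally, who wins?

Ana wins

Write each in binary and XOR column by column:
  1011  (11)
  0111  (7)
  ----
  1100  (12)
The nim-sum is 12 ≠ 0, so this is an N-position: the player to move can win; Ana has a winning move.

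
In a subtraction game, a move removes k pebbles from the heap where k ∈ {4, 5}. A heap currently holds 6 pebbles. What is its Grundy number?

1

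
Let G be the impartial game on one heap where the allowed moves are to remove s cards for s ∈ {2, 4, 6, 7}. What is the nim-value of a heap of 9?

0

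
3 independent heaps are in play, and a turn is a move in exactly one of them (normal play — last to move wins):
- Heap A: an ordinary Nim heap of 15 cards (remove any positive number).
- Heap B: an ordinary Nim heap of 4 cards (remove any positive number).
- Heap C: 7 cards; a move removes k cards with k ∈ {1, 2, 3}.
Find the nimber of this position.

8

Heap A is a plain Nim heap of size 15, so its Grundy value is 15.
Heap B is a plain Nim heap of size 4, so its Grundy value is 4.
For heap C, compute g(0), g(1), … with moves {1, 2, 3}:
k:     0  1  2  3  4  5  6  7
g(k):  0  1  2  3  0  1  2  3
So g(7) = 3.
The value of a disjunctive sum is the nim-sum of the parts.
Combined value = 15 XOR 4 XOR 3 = 8.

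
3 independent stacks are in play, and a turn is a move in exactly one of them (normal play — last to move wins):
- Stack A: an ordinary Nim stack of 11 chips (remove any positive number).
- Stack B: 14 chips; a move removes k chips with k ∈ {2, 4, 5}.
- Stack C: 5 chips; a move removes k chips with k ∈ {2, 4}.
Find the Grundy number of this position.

9

Stack A is a plain Nim stack of size 11, so its Grundy value is 11.
Build the Grundy sequence for stack B with g(k) = mex{g(k−s) : s ∈ {2, 4, 5}, s ≤ k}:
g(0) = mex{} = 0
g(1) = mex{} = 0
g(2) = mex{0} = 1
g(3) = mex{0} = 1
g(4) = mex{0,1} = 2
g(5) = mex{0,1} = 2
g(6) = mex{0,1,2} = 3
g(7) = mex{1,2} = 0
g(8) = mex{1,2,3} = 0
g(9) = mex{0,2} = 1
g(10) = mex{0,2,3} = 1
g(11) = mex{0,1,3} = 2
g(12) = mex{0,1} = 2
g(13) = mex{0,1,2} = 3
g(14) = mex{1,2} = 0
So g(14) = 0.
Build the Grundy sequence for stack C with g(k) = mex{g(k−s) : s ∈ {2, 4}, s ≤ k}:
k:     0  1  2  3  4  5
g(k):  0  0  1  1  2  2
So g(5) = 2.
By the Sprague-Grundy theorem, the Grundy value of a sum of independent games is the XOR of the component values.
Combined value = 11 XOR 0 XOR 2 = 9.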